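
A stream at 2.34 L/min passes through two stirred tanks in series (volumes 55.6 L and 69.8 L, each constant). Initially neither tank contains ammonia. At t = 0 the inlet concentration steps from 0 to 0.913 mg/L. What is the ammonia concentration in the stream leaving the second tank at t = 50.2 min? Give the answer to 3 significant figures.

0.511 mg/L

Species balance on tank i: dCᵢ/dt = (Cᵢ₋₁ − Cᵢ)/τᵢ with τᵢ = Vᵢ/Q.
τ₁ = 55.6/2.34 = 23.761 min; τ₂ = 69.8/2.34 = 29.829 min.
Tank 1: C₁ = C_in(1 − e^(−t/τ₁)). Tank 2 (τ₁ ≠ τ₂): C₂ = C_in[1 − (τ₁ e^(−t/τ₁) − τ₂ e^(−t/τ₂))/(τ₁ − τ₂)].
At t = 50.2: e^(−t/τ₁) = 0.12091, e^(−t/τ₂) = 0.18583.
C₂ = 0.913·[1 − (23.761·0.12091 − 29.829·0.18583)/(-6.0684)] = 0.913·0.55996 = 0.51125 mg/L.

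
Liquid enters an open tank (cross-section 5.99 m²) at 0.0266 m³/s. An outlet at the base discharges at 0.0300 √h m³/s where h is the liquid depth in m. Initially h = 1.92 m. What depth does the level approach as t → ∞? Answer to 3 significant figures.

0.786 m

Unsteady balance on liquid volume: A dh/dt = Q_in − 0.0300 √h. At steady state dh/dt = 0:
Q_in = 0.0300 √h_ss ⇒ √h_ss = 0.0266/0.0300 = 0.88667.
h_ss = 0.88667² = 0.78618 m. (Since h₀ = 1.92 m > h_ss, the level will fall toward this value.)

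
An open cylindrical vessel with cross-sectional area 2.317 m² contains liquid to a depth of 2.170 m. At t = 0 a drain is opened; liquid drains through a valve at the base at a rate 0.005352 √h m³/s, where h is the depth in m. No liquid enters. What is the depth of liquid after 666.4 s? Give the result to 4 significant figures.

0.4948 m

A dh/dt = −Q_out = −0.005352 √h.
This is separable: 2 d(√h)/dt = −0.005352/A, so √h = √h₀ − (0.005352/(2A)) t.
√h = √2.170 − 0.005352·666.4/(2·2.317) = 1.47309 − 0.769653 = 0.703439.
h = 0.703439² = 0.494826 m.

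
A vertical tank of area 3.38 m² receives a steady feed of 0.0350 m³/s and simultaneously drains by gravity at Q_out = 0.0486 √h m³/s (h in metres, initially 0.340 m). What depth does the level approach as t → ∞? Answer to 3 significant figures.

Level balance: A dh/dt = 0.0350 − 0.0486 √h. Setting dh/dt = 0:
Q_in = 0.0486 √h_ss ⇒ √h_ss = 0.0350/0.0486 = 0.72016.
h_ss = 0.72016² = 0.51864 m. (Since h₀ = 0.340 m < h_ss, the level will rise toward this value.)

0.519 m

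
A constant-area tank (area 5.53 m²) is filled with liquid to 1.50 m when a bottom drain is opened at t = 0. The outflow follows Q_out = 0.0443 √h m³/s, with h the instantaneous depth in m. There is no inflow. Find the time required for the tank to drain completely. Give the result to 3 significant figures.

Mass balance (ρ constant): A dh/dt = −0.0443 √h.
Separate and integrate: 2(√h − √h₀) = −(0.0443/A) t.
Set h = 0: 2√h₀ = (0.0443/A) t_empty ⇒ t_empty = 2A√h₀/0.0443.
t_empty = 2·5.53·√1.50/0.0443 = 11.060·1.2247/0.0443 = 305.77 s.

306 s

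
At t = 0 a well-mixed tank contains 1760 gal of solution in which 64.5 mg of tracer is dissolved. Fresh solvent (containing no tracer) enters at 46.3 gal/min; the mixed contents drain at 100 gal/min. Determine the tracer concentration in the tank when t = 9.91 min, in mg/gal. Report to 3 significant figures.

0.0269 mg/gal

Let m(t) be the amount of tracer. Volume: V(t) = V₀ + (Q_in − Q_out) t = 1760 − 53.700 t; V(9.91) = 1227.8 gal.
Solute balance: dm/dt = 0 − Q_out C = −Q_out m/V(t).
dm/m = −Q_out dt/(V₀ − 53.700 t); integrating gives ln(m/m₀) = −(Q_out/(Q_in−Q_out)) ln(V/V₀).
m = m₀ (V₀/V)^(Q_out/(Q_in−Q_out)) = 64.5 × (1760/1227.8)^(-1.8622) = 32.988 mg.
C = m/V = 32.988/1227.8 = 0.026867 mg/gal.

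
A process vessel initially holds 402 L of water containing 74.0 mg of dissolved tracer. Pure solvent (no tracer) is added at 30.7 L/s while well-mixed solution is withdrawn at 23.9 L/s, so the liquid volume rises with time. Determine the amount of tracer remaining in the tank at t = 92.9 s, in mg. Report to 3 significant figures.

2.68 mg

Let m(t) be the amount of tracer. Volume: V(t) = V₀ + (Q_in − Q_out) t = 402 + 6.8000 t; V(92.9) = 1033.7 L.
Species balance (pure solvent in): dm/dt = −Q_out · m/V(t).
dm/m = −Q_out dt/(V₀ + 6.8000 t); integrating gives ln(m/m₀) = −(Q_out/(Q_in−Q_out)) ln(V/V₀).
m = m₀ (V₀/V)^(Q_out/(Q_in−Q_out)) = 74.0 × (402/1033.7)^(3.5147) = 2.6766 mg.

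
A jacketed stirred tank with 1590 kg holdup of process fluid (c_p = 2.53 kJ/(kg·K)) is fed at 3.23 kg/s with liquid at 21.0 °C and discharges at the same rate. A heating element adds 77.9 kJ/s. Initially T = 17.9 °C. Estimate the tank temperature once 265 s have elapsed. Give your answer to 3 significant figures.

23.2 °C

Energy balance: M c_p dT/dt = ṁ c_p (T_in − T) + 77.9.
τ = M/ṁ = 492.26 s; T_ss = T_in + Q̇/(ṁ c_p) = 21.0 + 77.9/(3.23·2.53) = 30.533 °C.
Solution: T(t) = T_ss + (T₀ − T_ss) e^(−t/τ).
T(265) = 30.533 + (-12.633)·e^(−265/492.26) = 30.533 + (-12.633)·0.58372 = 23.159 °C.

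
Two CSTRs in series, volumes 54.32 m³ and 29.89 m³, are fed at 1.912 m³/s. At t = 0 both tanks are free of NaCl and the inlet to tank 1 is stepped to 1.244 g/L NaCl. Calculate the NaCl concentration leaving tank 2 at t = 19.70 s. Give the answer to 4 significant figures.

0.2930 g/L

Each tank obeys Vᵢ dCᵢ/dt = Q(Cᵢ₋₁ − Cᵢ), so τᵢ = Vᵢ/Q.
τ₁ = 54.32/1.912 = 28.4100 s; τ₂ = 29.89/1.912 = 15.6328 s.
Tank 1: C₁ = C_in(1 − e^(−t/τ₁)). Tank 2 (τ₁ ≠ τ₂): C₂ = C_in[1 − (τ₁ e^(−t/τ₁) − τ₂ e^(−t/τ₂))/(τ₁ − τ₂)].
At t = 19.70: e^(−t/τ₁) = 0.499865, e^(−t/τ₂) = 0.283607.
C₂ = 1.244·[1 − (28.4100·0.499865 − 15.6328·0.283607)/(12.7772)] = 1.244·0.235543 = 0.293016 g/L.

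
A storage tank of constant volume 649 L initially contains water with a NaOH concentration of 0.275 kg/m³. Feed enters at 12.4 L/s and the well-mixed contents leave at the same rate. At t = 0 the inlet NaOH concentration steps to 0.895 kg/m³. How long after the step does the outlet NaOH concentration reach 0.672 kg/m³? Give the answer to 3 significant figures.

53.5 s

Mass balance on the solute (V constant): V dC/dt = Q(C_in − C), so τ = V/Q = 52.339 s.
C(t) = C_in + (C₀ − C_in) e^(−t/τ). Set C = 0.672 and solve for t:
e^(−t/τ) = (C − C_in)/(C₀ − C_in) = (0.672 − 0.895)/(0.275 − 0.895) = 0.35968
t = −τ ln(…) = 52.339 × 1.0225 = 53.519 s.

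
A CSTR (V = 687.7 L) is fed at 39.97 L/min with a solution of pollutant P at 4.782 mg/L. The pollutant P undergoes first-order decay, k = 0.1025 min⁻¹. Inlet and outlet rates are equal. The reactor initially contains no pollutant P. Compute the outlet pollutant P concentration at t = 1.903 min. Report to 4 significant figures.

Accumulation = in − out − consumed: V dC/dt = Q C_in − Q C − k V C.
This is linear with rate a = Q/V + k = 0.160621 min⁻¹.
C_ss = Q C_in/(Q + kV) = 1.73038 mg/L; C(t) = C_ss + (C₀ − C_ss) e^(−a t).
C(1.903) = 1.73038 + (-1.73038)·e^(−0.160621·1.903) = 1.73038 + (-1.73038)·0.736635 = 0.455721 mg/L.

0.4557 mg/L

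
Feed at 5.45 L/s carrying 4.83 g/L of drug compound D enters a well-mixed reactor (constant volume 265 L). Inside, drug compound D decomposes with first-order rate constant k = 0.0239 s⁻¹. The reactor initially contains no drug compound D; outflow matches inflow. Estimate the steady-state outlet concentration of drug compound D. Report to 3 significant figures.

2.23 g/L

Accumulation = in − out − consumed: V dC/dt = Q C_in − Q C − k V C.
Steady state (dC/dt = 0): C_ss = Q C_in/(Q + kV) = C_in/(1 + kV/Q).
C_ss = 5.45·4.83/(5.45 + 0.0239·265) = 26.324/11.784 = 2.2339 g/L.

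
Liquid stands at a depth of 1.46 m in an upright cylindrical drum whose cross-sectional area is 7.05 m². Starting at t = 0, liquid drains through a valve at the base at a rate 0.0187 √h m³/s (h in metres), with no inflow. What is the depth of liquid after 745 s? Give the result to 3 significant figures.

With no inflow, A dh/dt = −0.0187 √h.
Separate and integrate: 2(√h − √h₀) = −(0.0187/A) t.
√h = √1.46 − 0.0187·745/(2·7.05) = 1.2083 − 0.98805 = 0.22025.
h = 0.22025² = 0.048512 m.

0.0485 m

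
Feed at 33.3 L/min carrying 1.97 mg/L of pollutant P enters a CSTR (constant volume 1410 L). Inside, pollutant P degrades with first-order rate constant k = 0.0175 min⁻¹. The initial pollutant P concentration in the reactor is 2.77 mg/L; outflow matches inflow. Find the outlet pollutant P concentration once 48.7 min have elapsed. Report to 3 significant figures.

V dC/dt = Q(C_in − C) − k V C.
This is linear with rate a = Q/V + k = 0.041117 min⁻¹.
C_ss = Q C_in/(Q + kV) = 1.1315 mg/L; C(t) = C_ss + (C₀ − C_ss) e^(−a t).
C(48.7) = 1.1315 + (1.6385)·e^(−0.041117·48.7) = 1.1315 + (1.6385)·0.13501 = 1.3527 mg/L.

1.35 mg/L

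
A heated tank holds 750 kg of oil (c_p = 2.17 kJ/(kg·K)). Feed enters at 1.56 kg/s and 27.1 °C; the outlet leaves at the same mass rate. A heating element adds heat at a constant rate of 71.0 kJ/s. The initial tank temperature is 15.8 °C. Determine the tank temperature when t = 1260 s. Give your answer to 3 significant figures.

Energy balance: M c_p dT/dt = ṁ c_p (T_in − T) + 71.0.
Rearrange: dT/dt = (T_ss − T)/τ with τ = M/ṁ = 480.77 s and T_ss = T_in + Q̇/(ṁ c_p) = 48.074 °C.
Integrating: T(t) = T_ss + (T₀ − T_ss) e^(−t/τ).
T(1260) = 48.074 + (-32.274)·e^(−1260/480.77) = 48.074 + (-32.274)·0.072745 = 45.726 °C.

45.7 °C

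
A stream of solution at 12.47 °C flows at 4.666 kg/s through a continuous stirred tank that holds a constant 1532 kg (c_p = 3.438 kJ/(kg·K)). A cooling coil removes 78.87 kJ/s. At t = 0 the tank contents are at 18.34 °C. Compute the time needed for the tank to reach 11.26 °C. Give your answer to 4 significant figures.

M c_p dT/dt = ṁ c_p (T_in − T) − Q̇.
τ = M/ṁ = 328.333 s; T_ss = T_in − Q̇/(ṁ c_p) = 7.55344 °C.
T(t) = T_ss + (T₀ − T_ss) e^(−t/τ). Set T = 11.26:
e^(−t/τ) = (11.26 − 7.55344)/(18.34 − 7.55344) = 0.343628
t = −328.333 · ln(0.343628) = 350.724 s.

350.7 s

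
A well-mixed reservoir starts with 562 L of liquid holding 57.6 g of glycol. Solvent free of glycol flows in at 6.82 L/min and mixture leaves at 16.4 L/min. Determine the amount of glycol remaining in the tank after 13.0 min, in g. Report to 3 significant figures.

37.5 g

Let m(t) be the amount of glycol. Volume: V(t) = V₀ + (Q_in − Q_out) t = 562 − 9.5800 t; V(13.0) = 437.46 L.
No glycol enters, so dm/dt = −Q_out · (m/V).
Separate: dm/m = −Q_out dt/V(t) ⇒ ln(m/m₀) = −(Q_out/(Q_in−Q_out)) ln(V/V₀).
m = m₀ (V₀/V)^(Q_out/(Q_in−Q_out)) = 57.6 × (562/437.46)^(-1.7119) = 37.512 g.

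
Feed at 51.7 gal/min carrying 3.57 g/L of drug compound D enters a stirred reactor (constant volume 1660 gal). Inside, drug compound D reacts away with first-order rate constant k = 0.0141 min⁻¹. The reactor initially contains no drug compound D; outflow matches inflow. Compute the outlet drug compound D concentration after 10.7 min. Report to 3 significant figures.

V dC/dt = Q(C_in − C) − k V C.
This is linear with rate a = Q/V + k = 0.045245 min⁻¹.
C_ss = Q C_in/(Q + kV) = 2.4574 g/L; C(t) = C_ss + (C₀ − C_ss) e^(−a t).
C(10.7) = 2.4574 + (-2.4574)·e^(−0.045245·10.7) = 2.4574 + (-2.4574)·0.61624 = 0.94307 g/L.

0.943 g/L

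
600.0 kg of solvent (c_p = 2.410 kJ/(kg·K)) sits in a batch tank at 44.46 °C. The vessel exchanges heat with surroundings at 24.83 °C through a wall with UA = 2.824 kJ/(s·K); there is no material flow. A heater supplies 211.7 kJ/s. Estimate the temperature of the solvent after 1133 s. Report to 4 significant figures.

M c_p dT/dt = −UA(T − T_amb) + Q̇.
dT/dt = (T_ss − T)/τ with T_ss = T_amb + Q̇/UA = 24.83 + 211.7/2.824 = 99.7946 °C, τ = M c_p/UA = 600.0·2.410/2.824 = 512.040 s.
T approaches T_ss exponentially: T(t) = T_ss + (T₀ − T_ss) e^(−t/τ).
T(1133) = 99.7946 + (-55.3346)·0.109403 = 93.7408 °C.

93.74 °C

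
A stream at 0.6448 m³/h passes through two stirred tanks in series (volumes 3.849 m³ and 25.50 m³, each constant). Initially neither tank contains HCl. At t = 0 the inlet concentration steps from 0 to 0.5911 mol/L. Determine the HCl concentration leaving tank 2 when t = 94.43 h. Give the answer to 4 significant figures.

0.5272 mol/L

Time constants: τᵢ = Vᵢ/Q for each well-mixed tank.
τ₁ = 3.849/0.6448 = 5.96929 h; τ₂ = 25.50/0.6448 = 39.5471 h.
Solving the cascade with C₁(0)=C₂(0)=0 gives C₂(t) = C_in[1 − (τ₁ e^(−t/τ₁) − τ₂ e^(−t/τ₂))/(τ₁ − τ₂)].
At t = 94.43: e^(−t/τ₁) = 1.34824e-07, e^(−t/τ₂) = 0.0918331.
C₂ = 0.5911·[1 − (5.96929·1.34824e-07 − 39.5471·0.0918331)/(-33.5779)] = 0.5911·0.891841 = 0.527167 mol/L.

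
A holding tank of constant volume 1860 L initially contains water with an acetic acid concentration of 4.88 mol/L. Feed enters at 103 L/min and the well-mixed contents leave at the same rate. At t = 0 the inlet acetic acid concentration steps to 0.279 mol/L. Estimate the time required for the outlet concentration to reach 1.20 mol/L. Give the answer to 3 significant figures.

Species balance: V dC/dt = Q(C_in − C) ⇒ τ = V/Q = 18.058 min.
C(t) = C_in + (C₀ − C_in) e^(−t/τ). Set C = 1.20 and solve for t:
e^(−t/τ) = (C − C_in)/(C₀ − C_in) = (1.20 − 0.279)/(4.88 − 0.279) = 0.20017
t = −τ ln(…) = 18.058 × 1.6086 = 29.048 min.

29.0 min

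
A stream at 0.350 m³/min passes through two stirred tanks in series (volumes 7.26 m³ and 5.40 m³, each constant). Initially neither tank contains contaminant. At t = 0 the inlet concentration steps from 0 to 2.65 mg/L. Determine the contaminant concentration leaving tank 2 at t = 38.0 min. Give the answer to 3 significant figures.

Time constants: τᵢ = Vᵢ/Q for each well-mixed tank.
τ₁ = 7.26/0.350 = 20.743 min; τ₂ = 5.40/0.350 = 15.429 min.
Tank 1: C₁ = C_in(1 − e^(−t/τ₁)). Tank 2 (τ₁ ≠ τ₂): C₂ = C_in[1 − (τ₁ e^(−t/τ₁) − τ₂ e^(−t/τ₂))/(τ₁ − τ₂)].
At t = 38.0: e^(−t/τ₁) = 0.16010, e^(−t/τ₂) = 0.085182.
C₂ = 2.65·[1 − (20.743·0.16010 − 15.429·0.085182)/(5.3143)] = 2.65·0.62240 = 1.6493 mg/L.

1.65 mg/L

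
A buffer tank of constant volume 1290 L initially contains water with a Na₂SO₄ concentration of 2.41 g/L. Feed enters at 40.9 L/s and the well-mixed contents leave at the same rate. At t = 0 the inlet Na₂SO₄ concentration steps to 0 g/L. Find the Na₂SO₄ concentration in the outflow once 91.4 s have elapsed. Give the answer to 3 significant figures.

0.133 g/L

Unsteady species balance (constant V, well mixed): V dC/dt = Q(C_in − C).
So dC/dt = (C_in − C)/τ with τ = V/Q = 1290/40.9 = 31.540 s.
C approaches C_in exponentially: C(t) = C_in + (C₀ − C_in) e^(−t/τ).
C(91.4) = 0 + (2.41 − 0)·e^(−91.4/31.540) = 0 + (2.4100)·0.055140 = 0.13289 g/L.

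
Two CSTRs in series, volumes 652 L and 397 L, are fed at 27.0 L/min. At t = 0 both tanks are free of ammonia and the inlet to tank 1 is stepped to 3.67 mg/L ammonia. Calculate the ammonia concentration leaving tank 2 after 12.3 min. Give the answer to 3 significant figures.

0.507 mg/L

Time constants: τᵢ = Vᵢ/Q for each well-mixed tank.
τ₁ = 652/27.0 = 24.148 min; τ₂ = 397/27.0 = 14.704 min.
Solving the cascade with C₁(0)=C₂(0)=0 gives C₂(t) = C_in[1 − (τ₁ e^(−t/τ₁) − τ₂ e^(−t/τ₂))/(τ₁ − τ₂)].
At t = 12.3: e^(−t/τ₁) = 0.60088, e^(−t/τ₂) = 0.43321.
C₂ = 3.67·[1 − (24.148·0.60088 − 14.704·0.43321)/(9.4444)] = 3.67·0.13808 = 0.50675 mg/L.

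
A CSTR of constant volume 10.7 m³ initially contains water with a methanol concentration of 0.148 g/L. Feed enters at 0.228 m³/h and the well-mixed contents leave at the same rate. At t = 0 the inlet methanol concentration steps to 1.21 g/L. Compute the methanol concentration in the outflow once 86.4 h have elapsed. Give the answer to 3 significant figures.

1.04 g/L

Species balance on the tank: V dC/dt = Q(C_in − C).
So dC/dt = (C_in − C)/τ with τ = V/Q = 10.7/0.228 = 46.930 h.
This is linear first-order; C(t) = C_in + (C₀ − C_in) e^(−t/τ).
C(86.4) = 1.21 + (0.148 − 1.21)·e^(−86.4/46.930) = 1.21 + (-1.0620)·0.15865 = 1.0415 g/L.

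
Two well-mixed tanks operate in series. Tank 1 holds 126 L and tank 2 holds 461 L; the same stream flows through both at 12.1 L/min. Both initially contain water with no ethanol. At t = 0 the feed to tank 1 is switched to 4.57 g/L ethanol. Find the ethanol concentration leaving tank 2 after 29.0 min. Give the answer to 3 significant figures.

Species balance on tank i: dCᵢ/dt = (Cᵢ₋₁ − Cᵢ)/τᵢ with τᵢ = Vᵢ/Q.
τ₁ = 126/12.1 = 10.413 min; τ₂ = 461/12.1 = 38.099 min.
Tank 1: C₁ = C_in(1 − e^(−t/τ₁)). Tank 2 (τ₁ ≠ τ₂): C₂ = C_in[1 − (τ₁ e^(−t/τ₁) − τ₂ e^(−t/τ₂))/(τ₁ − τ₂)].
At t = 29.0: e^(−t/τ₁) = 0.061734, e^(−t/τ₂) = 0.46712.
C₂ = 4.57·[1 − (10.413·0.061734 − 38.099·0.46712)/(-27.686)] = 4.57·0.38041 = 1.7385 g/L.

1.74 g/L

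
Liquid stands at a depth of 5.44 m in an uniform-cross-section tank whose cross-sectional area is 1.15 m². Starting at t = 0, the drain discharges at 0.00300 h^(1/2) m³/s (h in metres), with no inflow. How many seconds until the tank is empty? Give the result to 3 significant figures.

1790 s

A dh/dt = −Q_out = −0.00300 √h.
Separate and integrate: 2(√h − √h₀) = −(0.00300/A) t.
Tank is empty when √h = 0: t_empty = 2A√h₀/0.00300.
t_empty = 2·1.15·√5.44/0.00300 = 2.3000·2.3324/0.00300 = 1788.2 s.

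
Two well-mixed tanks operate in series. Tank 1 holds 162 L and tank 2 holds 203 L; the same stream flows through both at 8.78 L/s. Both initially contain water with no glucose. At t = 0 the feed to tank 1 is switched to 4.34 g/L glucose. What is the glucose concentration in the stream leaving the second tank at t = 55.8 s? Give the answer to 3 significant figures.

Time constants: τᵢ = Vᵢ/Q for each well-mixed tank.
τ₁ = 162/8.78 = 18.451 s; τ₂ = 203/8.78 = 23.121 s.
Tank 1: C₁ = C_in(1 − e^(−t/τ₁)). Tank 2 (τ₁ ≠ τ₂): C₂ = C_in[1 − (τ₁ e^(−t/τ₁) − τ₂ e^(−t/τ₂))/(τ₁ − τ₂)].
At t = 55.8: e^(−t/τ₁) = 0.048596, e^(−t/τ₂) = 0.089509.
C₂ = 4.34·[1 − (18.451·0.048596 − 23.121·0.089509)/(-4.6697)] = 4.34·0.74883 = 3.2499 g/L.

3.25 g/L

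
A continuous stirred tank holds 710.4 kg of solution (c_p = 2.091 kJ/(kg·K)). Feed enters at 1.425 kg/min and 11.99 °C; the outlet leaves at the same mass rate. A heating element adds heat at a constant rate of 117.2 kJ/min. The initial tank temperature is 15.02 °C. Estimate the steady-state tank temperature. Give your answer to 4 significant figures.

51.32 °C

M c_p dT/dt = ṁ c_p (T_in − T) + Q̇.
At steady state dT/dt = 0 ⇒ T_ss = T_in + Q̇/(ṁ c_p) = 11.99 + 117.2/(1.425·2.091) = 51.3231 °C.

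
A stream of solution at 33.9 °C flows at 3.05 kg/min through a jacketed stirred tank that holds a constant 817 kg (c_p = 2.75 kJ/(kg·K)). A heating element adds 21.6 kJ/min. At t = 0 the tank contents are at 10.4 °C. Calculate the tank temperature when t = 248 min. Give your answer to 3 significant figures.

26.1 °C

First-law balance (no shaft work): M c_p dT/dt = ṁ c_p (T_in − T) + 21.6.
Rearrange: dT/dt = (T_ss − T)/τ with τ = M/ṁ = 267.87 min and T_ss = T_in + Q̇/(ṁ c_p) = 36.475 °C.
Solution: T(t) = T_ss + (T₀ − T_ss) e^(−t/τ).
T(248) = 36.475 + (-26.075)·e^(−248/267.87) = 36.475 + (-26.075)·0.39620 = 26.144 °C.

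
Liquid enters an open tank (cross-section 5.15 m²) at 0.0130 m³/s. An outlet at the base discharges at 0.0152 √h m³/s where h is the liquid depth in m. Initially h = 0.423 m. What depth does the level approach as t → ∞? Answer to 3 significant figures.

Unsteady balance on liquid volume: A dh/dt = Q_in − 0.0152 √h. At steady state dh/dt = 0:
Q_in = 0.0152 √h_ss ⇒ √h_ss = 0.0130/0.0152 = 0.85526.
h_ss = 0.85526² = 0.73148 m. (Since h₀ = 0.423 m < h_ss, the level will rise toward this value.)

0.731 m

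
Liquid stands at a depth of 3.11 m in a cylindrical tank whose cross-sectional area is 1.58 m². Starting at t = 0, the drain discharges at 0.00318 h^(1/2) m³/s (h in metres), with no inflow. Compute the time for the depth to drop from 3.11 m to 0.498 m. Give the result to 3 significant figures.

1050 s

With no inflow, A dh/dt = −0.00318 √h.
This is separable: 2 d(√h)/dt = −0.00318/A, so √h = √h₀ − (0.00318/(2A)) t.
t = 2A(√h₀ − √h)/0.00318 = 2·1.58·(√3.11 − √0.498)/0.00318
  = 3.1600 × (1.7635 − 0.70569) / 0.00318 = 1051.2 s.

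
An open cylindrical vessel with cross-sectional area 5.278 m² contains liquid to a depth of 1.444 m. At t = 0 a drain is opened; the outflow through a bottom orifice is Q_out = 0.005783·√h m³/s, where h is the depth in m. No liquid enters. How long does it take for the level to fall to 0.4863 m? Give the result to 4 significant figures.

Mass balance (ρ constant): A dh/dt = −0.005783 √h.
Separate and integrate: 2(√h − √h₀) = −(0.005783/A) t.
t = 2A(√h₀ − √h)/0.005783 = 2·5.278·(√1.444 − √0.4863)/0.005783
  = 10.5560 × (1.20167 − 0.697352) / 0.005783 = 920.549 s.

920.5 s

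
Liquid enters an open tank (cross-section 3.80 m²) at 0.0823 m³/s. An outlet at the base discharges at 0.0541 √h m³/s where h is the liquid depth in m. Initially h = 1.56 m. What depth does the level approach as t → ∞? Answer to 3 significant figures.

2.31 m

Mass balance (ρ constant): A dh/dt = Q_in − 0.0541 √h. At steady state dh/dt = 0:
Q_in = 0.0541 √h_ss ⇒ √h_ss = 0.0823/0.0541 = 1.5213.
h_ss = 1.5213² = 2.3142 m. (Since h₀ = 1.56 m < h_ss, the level will rise toward this value.)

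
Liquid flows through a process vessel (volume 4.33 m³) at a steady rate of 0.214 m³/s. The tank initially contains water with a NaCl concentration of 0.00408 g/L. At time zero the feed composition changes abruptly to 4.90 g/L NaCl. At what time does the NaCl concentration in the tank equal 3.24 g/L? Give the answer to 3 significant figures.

Unsteady species balance (constant V, well mixed): V dC/dt = Q(C_in − C), so τ = V/Q = 20.234 s.
C(t) = C_in + (C₀ − C_in) e^(−t/τ). Set C = 3.24 and solve for t:
e^(−t/τ) = (C − C_in)/(C₀ − C_in) = (3.24 − 4.90)/(0.00408 − 4.90) = 0.33906
t = −τ ln(…) = 20.234 × 1.0816 = 21.884 s.

21.9 s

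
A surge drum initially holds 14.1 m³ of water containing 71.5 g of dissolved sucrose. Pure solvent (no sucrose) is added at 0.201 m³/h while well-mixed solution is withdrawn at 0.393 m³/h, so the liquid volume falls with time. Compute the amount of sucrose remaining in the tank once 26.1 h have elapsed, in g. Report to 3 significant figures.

29.1 g

Let m(t) be the amount of sucrose. Volume: V(t) = V₀ + (Q_in − Q_out) t = 14.1 − 0.19200 t; V(26.1) = 9.0888 m³.
No sucrose enters, so dm/dt = −Q_out · (m/V).
dm/m = −Q_out dt/(V₀ − 0.19200 t); integrating gives ln(m/m₀) = −(Q_out/(Q_in−Q_out)) ln(V/V₀).
m = m₀ (V₀/V)^(Q_out/(Q_in−Q_out)) = 71.5 × (14.1/9.0888)^(-2.0469) = 29.103 g.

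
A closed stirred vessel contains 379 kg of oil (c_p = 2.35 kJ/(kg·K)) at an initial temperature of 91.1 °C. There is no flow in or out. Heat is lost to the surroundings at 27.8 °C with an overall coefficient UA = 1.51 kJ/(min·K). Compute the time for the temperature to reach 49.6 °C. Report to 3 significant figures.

629 min

M c_p dT/dt = −UA(T − T_amb).
τ = M c_p/UA = 589.83 min; T_ss = T_amb = 27.800 °C.
T(t) = T_ss + (T₀ − T_ss)e^(−t/τ); set T = 49.6:
t = −τ ln[(T − T_ss)/(T₀ − T_ss)] = −589.83 · ln(0.34439) = 628.75 min.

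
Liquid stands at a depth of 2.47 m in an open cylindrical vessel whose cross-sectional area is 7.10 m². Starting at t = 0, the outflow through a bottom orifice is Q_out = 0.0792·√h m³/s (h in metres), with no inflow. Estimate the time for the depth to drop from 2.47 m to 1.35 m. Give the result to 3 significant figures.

With no inflow, A dh/dt = −0.0792 √h.
This is separable: 2 d(√h)/dt = −0.0792/A, so √h = √h₀ − (0.0792/(2A)) t.
t = 2A(√h₀ − √h)/0.0792 = 2·7.10·(√2.47 − √1.35)/0.0792
  = 14.200 × (1.5716 − 1.1619) / 0.0792 = 73.461 s.

73.5 s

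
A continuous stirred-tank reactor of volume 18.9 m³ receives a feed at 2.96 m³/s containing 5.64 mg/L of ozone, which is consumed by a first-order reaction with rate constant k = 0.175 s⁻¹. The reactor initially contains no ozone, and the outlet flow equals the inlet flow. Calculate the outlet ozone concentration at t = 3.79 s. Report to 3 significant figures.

1.91 mg/L

Accumulation = in − out − consumed: V dC/dt = Q C_in − Q C − k V C.
dC/dt = (Q/V) C_in − (Q/V + k) C; effective rate a = Q/V + k = 0.15661 + 0.175 = 0.33161 s⁻¹.
C_ss = Q C_in/(Q + kV) = 2.6636 mg/L; C(t) = C_ss + (C₀ − C_ss) e^(−a t).
C(3.79) = 2.6636 + (-2.6636)·e^(−0.33161·3.79) = 2.6636 + (-2.6636)·0.28456 = 1.9057 mg/L.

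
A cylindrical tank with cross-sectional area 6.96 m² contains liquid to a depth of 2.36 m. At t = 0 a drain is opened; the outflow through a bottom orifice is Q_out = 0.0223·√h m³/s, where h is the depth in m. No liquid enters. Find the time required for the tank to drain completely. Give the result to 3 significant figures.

A dh/dt = −Q_out = −0.0223 √h.
Separate and integrate: 2(√h − √h₀) = −(0.0223/A) t.
Set h = 0: 2√h₀ = (0.0223/A) t_empty ⇒ t_empty = 2A√h₀/0.0223.
t_empty = 2·6.96·√2.36/0.0223 = 13.920·1.5362/0.0223 = 958.94 s.

959 s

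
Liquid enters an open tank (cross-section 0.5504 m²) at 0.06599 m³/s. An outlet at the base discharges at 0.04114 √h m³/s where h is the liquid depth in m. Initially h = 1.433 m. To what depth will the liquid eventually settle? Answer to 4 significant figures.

A dh/dt = Q_in − 0.04114 √h. Steady state requires inflow = outflow:
Q_in = 0.04114 √h_ss ⇒ √h_ss = 0.06599/0.04114 = 1.60404.
h_ss = 1.60404² = 2.57293 m. (Since h₀ = 1.433 m < h_ss, the level will rise toward this value.)

2.573 m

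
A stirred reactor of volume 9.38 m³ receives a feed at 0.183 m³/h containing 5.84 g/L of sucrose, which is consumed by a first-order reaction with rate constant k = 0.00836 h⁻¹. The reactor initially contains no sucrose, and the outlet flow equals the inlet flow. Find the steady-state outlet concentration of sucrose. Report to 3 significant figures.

V dC/dt = Q(C_in − C) − k V C.
Steady state (dC/dt = 0): C_ss = Q C_in/(Q + kV) = C_in/(1 + kV/Q).
C_ss = 0.183·5.84/(0.183 + 0.00836·9.38) = 1.0687/0.26142 = 4.0882 g/L.

4.09 g/L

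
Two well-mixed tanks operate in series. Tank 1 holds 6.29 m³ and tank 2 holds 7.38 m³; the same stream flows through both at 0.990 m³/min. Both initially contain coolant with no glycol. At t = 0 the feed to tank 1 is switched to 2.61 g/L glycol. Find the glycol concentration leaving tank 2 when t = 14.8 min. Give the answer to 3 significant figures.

Time constants: τᵢ = Vᵢ/Q for each well-mixed tank.
τ₁ = 6.29/0.990 = 6.3535 min; τ₂ = 7.38/0.990 = 7.4545 min.
Tank 1: C₁ = C_in(1 − e^(−t/τ₁)). Tank 2 (τ₁ ≠ τ₂): C₂ = C_in[1 − (τ₁ e^(−t/τ₁) − τ₂ e^(−t/τ₂))/(τ₁ − τ₂)].
At t = 14.8: e^(−t/τ₁) = 0.097353, e^(−t/τ₂) = 0.13733.
C₂ = 2.61·[1 − (6.3535·0.097353 − 7.4545·0.13733)/(-1.1010)] = 2.61·0.63197 = 1.6495 g/L.

1.65 g/L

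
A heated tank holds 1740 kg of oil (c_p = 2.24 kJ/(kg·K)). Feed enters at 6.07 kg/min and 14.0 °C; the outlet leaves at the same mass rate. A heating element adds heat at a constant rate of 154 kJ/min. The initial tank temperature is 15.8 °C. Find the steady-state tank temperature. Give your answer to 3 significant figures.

25.3 °C

Unsteady energy balance on the tank contents: M c_p dT/dt = ṁ c_p (T_in − T) + 154.
At steady state dT/dt = 0 ⇒ T_ss = T_in + Q̇/(ṁ c_p) = 14.0 + 154/(6.07·2.24) = 25.326 °C.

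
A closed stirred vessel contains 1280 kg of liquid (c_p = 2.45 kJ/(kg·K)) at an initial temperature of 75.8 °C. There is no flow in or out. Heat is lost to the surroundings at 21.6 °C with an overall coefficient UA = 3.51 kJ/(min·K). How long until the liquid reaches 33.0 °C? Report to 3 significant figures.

1390 min

Lumped-capacitance energy balance: M c_p dT/dt = UA(T_amb − T).
τ = M c_p/UA = 893.45 min; T_ss = T_amb = 21.600 °C.
T(t) = T_ss + (T₀ − T_ss)e^(−t/τ); set T = 33.0:
t = −τ ln[(T − T_ss)/(T₀ − T_ss)] = −893.45 · ln(0.21033) = 1392.9 min.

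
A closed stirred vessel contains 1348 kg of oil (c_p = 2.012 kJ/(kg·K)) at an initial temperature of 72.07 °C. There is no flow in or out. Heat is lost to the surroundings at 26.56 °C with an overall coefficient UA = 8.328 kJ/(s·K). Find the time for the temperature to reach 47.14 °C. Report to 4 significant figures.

258.5 s

First-law balance (no shaft work): M c_p dT/dt = −UA(T − T_amb).
τ = M c_p/UA = 325.670 s; T_ss = T_amb = 26.5600 °C.
T(t) = T_ss + (T₀ − T_ss)e^(−t/τ); set T = 47.14:
t = −τ ln[(T − T_ss)/(T₀ − T_ss)] = −325.670 · ln(0.452208) = 258.455 s.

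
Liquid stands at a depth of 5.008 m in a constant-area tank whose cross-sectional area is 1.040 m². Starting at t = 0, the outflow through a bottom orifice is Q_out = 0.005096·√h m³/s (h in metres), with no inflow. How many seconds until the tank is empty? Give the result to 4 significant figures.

913.4 s

A dh/dt = −Q_out = −0.005096 √h.
∫ h^(−1/2) dh = −(0.005096/A) ∫ dt, giving 2√h = 2√h₀ − (0.005096/A) t.
Tank is empty when √h = 0: t_empty = 2A√h₀/0.005096.
t_empty = 2·1.040·√5.008/0.005096 = 2.08000·2.23786/0.005096 = 913.411 s.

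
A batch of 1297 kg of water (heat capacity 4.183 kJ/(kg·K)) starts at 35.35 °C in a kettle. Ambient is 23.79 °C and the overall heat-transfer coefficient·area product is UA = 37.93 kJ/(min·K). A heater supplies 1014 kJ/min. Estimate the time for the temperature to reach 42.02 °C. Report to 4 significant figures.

Lumped-capacitance energy balance: M c_p dT/dt = UA(T_amb − T) + Q̇.
τ = M c_p/UA = 143.036 min; T_ss = T_amb + Q̇/UA = 23.79 + 1014/37.93 = 50.5235 °C.
T(t) = T_ss + (T₀ − T_ss)e^(−t/τ); set T = 42.02:
t = −τ ln[(T − T_ss)/(T₀ − T_ss)] = −143.036 · ln(0.560417) = 82.8285 min.

82.83 min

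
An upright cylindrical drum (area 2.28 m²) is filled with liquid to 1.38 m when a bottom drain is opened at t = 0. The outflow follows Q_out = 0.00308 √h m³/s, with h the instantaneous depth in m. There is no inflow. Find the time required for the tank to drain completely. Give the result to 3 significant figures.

1740 s

Mass balance (ρ constant): A dh/dt = −0.00308 √h.
∫ h^(−1/2) dh = −(0.00308/A) ∫ dt, giving 2√h = 2√h₀ − (0.00308/A) t.
Set h = 0: 2√h₀ = (0.00308/A) t_empty ⇒ t_empty = 2A√h₀/0.00308.
t_empty = 2·2.28·√1.38/0.00308 = 4.5600·1.1747/0.00308 = 1739.2 s.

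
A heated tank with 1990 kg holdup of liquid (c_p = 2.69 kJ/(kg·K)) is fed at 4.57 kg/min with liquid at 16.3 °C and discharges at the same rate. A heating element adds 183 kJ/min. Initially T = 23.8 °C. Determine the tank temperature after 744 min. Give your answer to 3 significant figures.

Energy balance: M c_p dT/dt = ṁ c_p (T_in − T) + 183.
Rearrange: dT/dt = (T_ss − T)/τ with τ = M/ṁ = 435.45 min and T_ss = T_in + Q̇/(ṁ c_p) = 31.186 °C.
T approaches T_ss exponentially: T(t) = T_ss + (T₀ − T_ss) e^(−t/τ).
T(744) = 31.186 + (-7.3862)·e^(−744/435.45) = 31.186 + (-7.3862)·0.18112 = 29.848 °C.

29.8 °C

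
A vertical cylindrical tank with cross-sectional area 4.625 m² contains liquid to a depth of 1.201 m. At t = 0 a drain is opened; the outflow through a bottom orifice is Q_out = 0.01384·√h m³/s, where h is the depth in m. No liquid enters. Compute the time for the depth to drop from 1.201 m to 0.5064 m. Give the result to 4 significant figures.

256.8 s

With no inflow, A dh/dt = −0.01384 √h.
Separate and integrate: 2(√h − √h₀) = −(0.01384/A) t.
t = 2A(√h₀ − √h)/0.01384 = 2·4.625·(√1.201 − √0.5064)/0.01384
  = 9.25000 × (1.09590 − 0.711618) / 0.01384 = 256.837 s.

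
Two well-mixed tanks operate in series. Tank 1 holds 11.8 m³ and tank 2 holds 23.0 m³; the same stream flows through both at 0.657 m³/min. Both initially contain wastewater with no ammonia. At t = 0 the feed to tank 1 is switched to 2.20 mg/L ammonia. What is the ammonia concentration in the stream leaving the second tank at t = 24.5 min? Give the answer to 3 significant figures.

Time constants: τᵢ = Vᵢ/Q for each well-mixed tank.
τ₁ = 11.8/0.657 = 17.960 min; τ₂ = 23.0/0.657 = 35.008 min.
Solving the cascade with C₁(0)=C₂(0)=0 gives C₂(t) = C_in[1 − (τ₁ e^(−t/τ₁) − τ₂ e^(−t/τ₂))/(τ₁ − τ₂)].
At t = 24.5: e^(−t/τ₁) = 0.25561, e^(−t/τ₂) = 0.49666.
C₂ = 2.20·[1 − (17.960·0.25561 − 35.008·0.49666)/(-17.047)] = 2.20·0.24937 = 0.54862 mg/L.

0.549 mg/L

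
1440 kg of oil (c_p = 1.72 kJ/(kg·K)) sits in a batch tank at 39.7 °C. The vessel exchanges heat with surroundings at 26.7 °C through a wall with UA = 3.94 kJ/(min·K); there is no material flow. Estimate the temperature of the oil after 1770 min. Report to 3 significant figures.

27.5 °C

Lumped-capacitance energy balance: M c_p dT/dt = UA(T_amb − T).
dT/dt = (T_ss − T)/τ with T_ss = T_amb = 26.700 °C, τ = M c_p/UA = 1440·1.72/3.94 = 628.63 min.
Solution: T(t) = T_ss + (T₀ − T_ss) e^(−t/τ).
T(1770) = 26.700 + (13.000)·0.059866 = 27.478 °C.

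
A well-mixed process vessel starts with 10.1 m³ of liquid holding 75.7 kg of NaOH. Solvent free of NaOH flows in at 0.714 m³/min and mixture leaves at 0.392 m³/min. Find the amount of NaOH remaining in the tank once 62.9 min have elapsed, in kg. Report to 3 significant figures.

Let m(t) be the amount of NaOH. Volume: V(t) = V₀ + (Q_in − Q_out) t = 10.1 + 0.32200 t; V(62.9) = 30.354 m³.
Solute balance: dm/dt = 0 − Q_out C = −Q_out m/V(t).
dm/m = −Q_out dt/(V₀ + 0.32200 t); integrating gives ln(m/m₀) = −(Q_out/(Q_in−Q_out)) ln(V/V₀).
m = m₀ (V₀/V)^(Q_out/(Q_in−Q_out)) = 75.7 × (10.1/30.354)^(1.2174) = 19.830 kg.

19.8 kg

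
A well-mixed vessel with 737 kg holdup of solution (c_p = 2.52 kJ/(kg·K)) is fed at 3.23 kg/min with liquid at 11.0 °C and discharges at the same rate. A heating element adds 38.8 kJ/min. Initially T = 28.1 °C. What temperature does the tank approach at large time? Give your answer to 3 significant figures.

Energy balance: M c_p dT/dt = ṁ c_p (T_in − T) + 38.8.
At steady state dT/dt = 0 ⇒ T_ss = T_in + Q̇/(ṁ c_p) = 11.0 + 38.8/(3.23·2.52) = 15.767 °C.

15.8 °C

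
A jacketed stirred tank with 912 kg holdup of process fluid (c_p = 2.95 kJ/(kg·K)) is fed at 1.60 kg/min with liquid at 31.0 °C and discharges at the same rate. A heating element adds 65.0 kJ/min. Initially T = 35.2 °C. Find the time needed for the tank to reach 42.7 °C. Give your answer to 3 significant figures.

M c_p dT/dt = ṁ c_p (T_in − T) + Q̇.
τ = M/ṁ = 570.00 min; T_ss = T_in + Q̇/(ṁ c_p) = 44.771 °C.
T(t) = T_ss + (T₀ − T_ss) e^(−t/τ). Set T = 42.7:
e^(−t/τ) = (42.7 − 44.771)/(35.2 − 44.771) = 0.21640
t = −570.00 · ln(0.21640) = 872.46 min.

872 min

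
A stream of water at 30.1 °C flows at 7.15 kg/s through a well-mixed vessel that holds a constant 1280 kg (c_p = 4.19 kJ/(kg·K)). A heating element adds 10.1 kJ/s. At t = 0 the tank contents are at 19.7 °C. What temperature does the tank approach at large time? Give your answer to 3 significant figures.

First-law balance (no shaft work): M c_p dT/dt = ṁ c_p (T_in − T) + 10.1.
At steady state dT/dt = 0 ⇒ T_ss = T_in + Q̇/(ṁ c_p) = 30.1 + 10.1/(7.15·4.19) = 30.437 °C.

30.4 °C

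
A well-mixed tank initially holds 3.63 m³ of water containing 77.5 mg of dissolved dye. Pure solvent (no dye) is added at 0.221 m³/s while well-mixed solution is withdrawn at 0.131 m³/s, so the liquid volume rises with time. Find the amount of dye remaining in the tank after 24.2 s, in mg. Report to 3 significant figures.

Total volume: dV/dt = Q_in − Q_out = 0.090000 m³/s, so V(t) = 3.63 + 0.090000 t and V(24.2) = 5.8080 m³.
Solute balance: dm/dt = 0 − Q_out C = −Q_out m/V(t).
dm/m = −Q_out dt/(V₀ + 0.090000 t); integrating gives ln(m/m₀) = −(Q_out/(Q_in−Q_out)) ln(V/V₀).
m = m₀ (V₀/V)^(Q_out/(Q_in−Q_out)) = 77.5 × (3.63/5.8080)^(1.4556) = 39.102 mg.

39.1 mg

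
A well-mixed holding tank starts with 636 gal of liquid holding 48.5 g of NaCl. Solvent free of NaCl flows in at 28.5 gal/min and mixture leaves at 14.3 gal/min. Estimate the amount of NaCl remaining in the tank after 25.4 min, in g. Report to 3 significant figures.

Let m(t) be the amount of NaCl. Volume: V(t) = V₀ + (Q_in − Q_out) t = 636 + 14.200 t; V(25.4) = 996.68 gal.
No NaCl enters, so dm/dt = −Q_out · (m/V).
dm/m = −Q_out dt/(V₀ + 14.200 t); integrating gives ln(m/m₀) = −(Q_out/(Q_in−Q_out)) ln(V/V₀).
m = m₀ (V₀/V)^(Q_out/(Q_in−Q_out)) = 48.5 × (636/996.68)^(1.0070) = 30.851 g.

30.9 g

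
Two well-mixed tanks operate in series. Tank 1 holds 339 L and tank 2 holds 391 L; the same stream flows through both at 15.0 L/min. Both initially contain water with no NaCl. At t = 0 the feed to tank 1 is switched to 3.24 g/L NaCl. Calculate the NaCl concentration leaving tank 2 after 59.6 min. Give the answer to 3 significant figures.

2.28 g/L

Each tank obeys Vᵢ dCᵢ/dt = Q(Cᵢ₋₁ − Cᵢ), so τᵢ = Vᵢ/Q.
τ₁ = 339/15.0 = 22.600 min; τ₂ = 391/15.0 = 26.067 min.
Tank 1: C₁ = C_in(1 − e^(−t/τ₁)). Tank 2 (τ₁ ≠ τ₂): C₂ = C_in[1 − (τ₁ e^(−t/τ₁) − τ₂ e^(−t/τ₂))/(τ₁ − τ₂)].
At t = 59.6: e^(−t/τ₁) = 0.071564, e^(−t/τ₂) = 0.10163.
C₂ = 3.24·[1 − (22.600·0.071564 − 26.067·0.10163)/(-3.4667)] = 3.24·0.70238 = 2.2757 g/L.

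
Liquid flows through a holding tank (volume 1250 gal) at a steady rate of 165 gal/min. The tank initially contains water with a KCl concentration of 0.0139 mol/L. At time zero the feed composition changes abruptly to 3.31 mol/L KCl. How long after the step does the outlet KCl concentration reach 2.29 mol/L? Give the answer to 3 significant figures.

Species balance: V dC/dt = Q(C_in − C) ⇒ τ = V/Q = 7.5758 min.
C(t) = C_in + (C₀ − C_in) e^(−t/τ). Set C = 2.29 and solve for t:
e^(−t/τ) = (C − C_in)/(C₀ − C_in) = (2.29 − 3.31)/(0.0139 − 3.31) = 0.30946
t = −τ ln(…) = 7.5758 × 1.1729 = 8.8859 min.

8.89 min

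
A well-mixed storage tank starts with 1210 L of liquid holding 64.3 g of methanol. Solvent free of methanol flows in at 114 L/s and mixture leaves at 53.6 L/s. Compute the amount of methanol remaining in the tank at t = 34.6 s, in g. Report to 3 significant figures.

Total volume: dV/dt = Q_in − Q_out = 60.400 L/s, so V(t) = 1210 + 60.400 t and V(34.6) = 3299.8 L.
No methanol enters, so dm/dt = −Q_out · (m/V).
Separate: dm/m = −Q_out dt/V(t) ⇒ ln(m/m₀) = −(Q_out/(Q_in−Q_out)) ln(V/V₀).
m = m₀ (V₀/V)^(Q_out/(Q_in−Q_out)) = 64.3 × (1210/3299.8)^(0.88742) = 26.397 g.

26.4 g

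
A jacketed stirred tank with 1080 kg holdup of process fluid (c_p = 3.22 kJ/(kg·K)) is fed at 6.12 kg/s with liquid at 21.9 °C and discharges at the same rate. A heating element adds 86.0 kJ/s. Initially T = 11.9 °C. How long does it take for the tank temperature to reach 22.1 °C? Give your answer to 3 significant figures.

M c_p dT/dt = ṁ c_p (T_in − T) + Q̇.
τ = M/ṁ = 176.47 s; T_ss = T_in + Q̇/(ṁ c_p) = 26.264 °C.
T(t) = T_ss + (T₀ − T_ss) e^(−t/τ). Set T = 22.1:
e^(−t/τ) = (22.1 − 26.264)/(11.9 − 26.264) = 0.28989
t = −176.47 · ln(0.28989) = 218.51 s.

219 s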